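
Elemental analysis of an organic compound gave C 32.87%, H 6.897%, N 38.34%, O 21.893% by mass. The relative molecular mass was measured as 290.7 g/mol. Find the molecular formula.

C8H20N8O4

Assume 100 g: 32.87 g C, 6.897 g H, 38.34 g N, 21.893 g O.
C: 32.87 g ÷ 12.01 g/mol = 2.737 mol
H: 6.897 g ÷ 1.008 g/mol = 6.842 mol
N: 38.34 g ÷ 14.01 g/mol = 2.737 mol
O: 21.893 g ÷ 16.00 g/mol = 1.368 mol
Divide by the smallest (1.368 mol O): C 2.000, H 5.001, N 2.000, O 1.000
Ratio ≈ 2:5:2:1, so the empirical formula is C2H5N2O
Empirical-formula mass = 73.08 g/mol
n = 290.7 / 73.08 = 3.98 ≈ 4
Molecular formula = (C2H5N2O)×4 = C8H20N8O4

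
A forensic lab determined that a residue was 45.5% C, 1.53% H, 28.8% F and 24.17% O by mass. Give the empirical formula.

C5H2F2O2

Assume 100 g: 45.5 g C, 1.53 g H, 28.8 g F, 24.17 g O.
n(C) = 45.5/12.01 = 3.789, n(H) = 1.53/1.008 = 1.518, n(F) = 28.8/19.00 = 1.516, n(O) = 24.17/16.00 = 1.511
Ratios (÷ 1.511): C 2.508, H 1.005, F 1.003, O 1.000
Scaling by 2: C 5.02, H 2.01, F 2.01, O 2.00 → C5H2F2O2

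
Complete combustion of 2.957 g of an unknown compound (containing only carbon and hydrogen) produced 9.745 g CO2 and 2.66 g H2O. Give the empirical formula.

C3H4

mol C = 9.745 / 44.01 = 0.2214; mass C = 0.2214 × 12.01 = 2.659 g
mol H = 2 × (2.66 / 18.02) = 0.2952; mass H = 0.2952 × 1.008 = 0.2976 g
Smallest is C at 0.2214 mol; normalising gives C 1.000, H 1.333
×3: C 3.00, H 4.00 → C3H4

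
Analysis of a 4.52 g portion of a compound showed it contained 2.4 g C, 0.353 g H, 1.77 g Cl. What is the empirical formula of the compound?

C4H7Cl

Moles — C: 2.4 / 12.01 = 0.1998 mol; H: 0.353 / 1.008 = 0.3502 mol; Cl: 1.77 / 35.45 = 0.04993 mol
Divide by the smallest (0.04993 mol Cl): C 4.002, H 7.014, Cl 1.000
≈ 4:7:1 → C4H7Cl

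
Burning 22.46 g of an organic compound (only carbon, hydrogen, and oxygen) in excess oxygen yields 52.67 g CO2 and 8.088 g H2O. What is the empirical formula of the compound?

mol C = 52.67 / 44.01 = 1.197; mass C = 1.197 × 12.01 = 14.37 g
mol H = 2 × (8.088 / 18.02) = 0.8977; mass H = 0.8977 × 1.008 = 0.9049 g
mass O = 22.46 − (15.28) = 7.182 g → mol O = 0.4489
Divide by the smallest (0.4489 mol O): C 2.666, H 2.000, O 1.000
Multiply by 3: C 8.00, H 6.00, O 3.00 → C8H6O3

C8H6O3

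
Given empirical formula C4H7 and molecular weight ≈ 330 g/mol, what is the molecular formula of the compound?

C24H42

Empirical-formula mass = 55.10 g/mol
n = 330 / 55.10 = 5.99 ≈ 6
Molecular formula = (C4H7)6 = C24H42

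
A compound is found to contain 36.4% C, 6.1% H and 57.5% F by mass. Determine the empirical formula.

Assume 100 g: 36.4 g C, 6.1 g H, 57.5 g F.
n(C) = 36.4/12.01 = 3.031, n(H) = 6.1/1.008 = 6.052, n(F) = 57.5/19.00 = 3.026
Ratios (÷ 3.026): C 1.001, H 2.000, F 1.000
≈ 1:2:1 → CH2F

CH2F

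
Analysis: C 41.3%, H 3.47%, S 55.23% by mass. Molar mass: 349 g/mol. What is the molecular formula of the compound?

C12H12S6

Assume 100 g: 41.3 g C, 3.47 g H, 55.23 g S.
C: 41.3 g ÷ 12.01 g/mol = 3.439 mol
H: 3.47 g ÷ 1.008 g/mol = 3.442 mol
S: 55.23 g ÷ 32.07 g/mol = 1.722 mol
Divide by the smallest (1.722 mol S): C 1.997, H 1.999, S 1.000
→ C2H2S
Empirical-formula mass = 58.11 g/mol
n = 349 / 58.11 = 6.01 ≈ 6
Molecular formula = (C2H2S)×6 = C12H12S6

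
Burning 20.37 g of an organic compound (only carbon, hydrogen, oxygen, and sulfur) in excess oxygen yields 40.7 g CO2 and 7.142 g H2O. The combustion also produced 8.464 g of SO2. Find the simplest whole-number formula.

mol C = 40.7 / 44.01 = 0.9248; mass C = 0.9248 × 12.01 = 11.11 g
mol H = 2 × (7.142 / 18.02) = 0.7927; mass H = 0.7927 × 1.008 = 0.7990 g
mol S = 8.464 / 64.07 = 0.1321; mass S = 4.237 g
mass O = 20.37 − (16.14) = 4.228 g → mol O = 0.2642
Ratios (÷ 0.1321): C 7.000, H 6.000, O 2.000, S 1.000
≈ 7:6:2:1 → C7H6O2S

C7H6O2S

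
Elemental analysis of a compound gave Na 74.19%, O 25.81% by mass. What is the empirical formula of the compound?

Na2O

Assume 100 g: 74.19 g Na, 25.81 g O.
Na: 74.19 g ÷ 22.99 g/mol = 3.227 mol
O: 25.81 g ÷ 16.00 g/mol = 1.613 mol
Ratios (÷ 1.613): Na 2.000, O 1.000
≈ 2:1 → Na2O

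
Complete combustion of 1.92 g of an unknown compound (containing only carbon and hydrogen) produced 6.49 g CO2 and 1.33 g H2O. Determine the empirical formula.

mol C = 6.49 / 44.01 = 0.1475; mass C = 0.1475 × 12.01 = 1.771 g
mol H = 2 × (1.33 / 18.02) = 0.1476; mass H = 0.1476 × 1.008 = 0.1488 g
Ratios (÷ 0.1475): C 1.000, H 1.001
≈ 1:1 → CH

CH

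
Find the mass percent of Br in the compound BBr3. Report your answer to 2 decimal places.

95.68%

Molar mass = 1(10.81) + 3(79.90) = 250.510 g/mol
Mass of Br per mole = 3 × 79.90 = 239.700 g
% Br = 239.700 / 250.510 × 100 = 95.68%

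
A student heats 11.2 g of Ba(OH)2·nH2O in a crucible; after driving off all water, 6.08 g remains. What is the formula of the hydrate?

Mass of water lost = 11.2 − 6.08 = 5.12 g → 5.12 / 18.02 = 0.2841 mol H2O
Molar mass of Ba(OH)2 = 171.35 g/mol → mol Ba(OH)2 = 6.08 / 171.35 = 0.03548
n = 0.2841 / 0.03548 = 8.01 ≈ 8 → Ba(OH)2·8H2O

Ba(OH)2·8H2O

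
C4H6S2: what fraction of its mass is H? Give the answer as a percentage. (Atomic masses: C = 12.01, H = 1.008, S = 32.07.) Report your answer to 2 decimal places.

5.12%

Molar mass = 4(12.01) + 6(1.008) + 2(32.07) = 118.228 g/mol
Mass of H per mole = 6 × 1.008 = 6.048 g
% H = 6.048 / 118.228 × 100 = 5.12%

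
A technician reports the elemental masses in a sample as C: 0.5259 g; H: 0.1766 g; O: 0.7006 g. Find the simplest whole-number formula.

Moles — C: 0.5259 / 12.01 = 0.04379 mol; H: 0.1766 / 1.008 = 0.1752 mol; O: 0.7006 / 16.00 = 0.04379 mol
Smallest is O at 0.04379 mol; normalising gives C 1.000, H 4.001, O 1.000
≈ 1:4:1 → CH4O

CH4O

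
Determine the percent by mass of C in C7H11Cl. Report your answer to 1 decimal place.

Molar mass = 7(12.01) + 11(1.008) + 1(35.45) = 130.608 g/mol
Mass of C per mole = 7 × 12.01 = 84.070 g
% C = 84.070 / 130.608 × 100 = 64.4%

64.4%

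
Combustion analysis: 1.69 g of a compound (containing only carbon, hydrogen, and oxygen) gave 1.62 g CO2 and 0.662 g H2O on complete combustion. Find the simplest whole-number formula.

CH2O2

mol C = 1.62 / 44.01 = 0.03681; mass C = 0.03681 × 12.01 = 0.4421 g
mol H = 2 × (0.662 / 18.02) = 0.07347; mass H = 0.07347 × 1.008 = 0.07406 g
mass O = 1.69 − (0.5161) = 1.174 g → mol O = 0.07337
Divide by the smallest (0.03681 mol C): C 1.000, H 1.996, O 1.993
≈ 1:2:2 → CH2O2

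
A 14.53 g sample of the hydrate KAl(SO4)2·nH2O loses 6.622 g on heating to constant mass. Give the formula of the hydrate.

Mass of anhydrous KAl(SO4)2 = 14.53 − 6.622 = 7.908 g
mol H2O = 6.622 / 18.02 = 0.3675
Molar mass of KAl(SO4)2 = 258.22 g/mol → mol KAl(SO4)2 = 7.908 / 258.22 = 0.03063
n = 0.3675 / 0.03063 = 12.00 ≈ 12 → KAl(SO4)2·12H2O

KAl(SO4)2·12H2O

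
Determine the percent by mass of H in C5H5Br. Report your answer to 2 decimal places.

Molar mass = 5(12.01) + 5(1.008) + 1(79.90) = 144.990 g/mol
Mass of H per mole = 5 × 1.008 = 5.040 g
% H = 5.040 / 144.990 × 100 = 3.48%

3.48%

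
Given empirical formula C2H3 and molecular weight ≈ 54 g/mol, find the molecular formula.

Empirical-formula mass = 27.04 g/mol
n = 54 / 27.04 = 2.00 ≈ 2
Molecular formula = (C2H3)2 = C4H6

C4H6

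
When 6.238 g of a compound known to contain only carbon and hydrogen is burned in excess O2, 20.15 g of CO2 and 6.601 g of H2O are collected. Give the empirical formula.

C5H8

mol C = 20.15 / 44.01 = 0.4579; mass C = 0.4579 × 12.01 = 5.499 g
mol H = 2 × (6.601 / 18.02) = 0.7326; mass H = 0.7326 × 1.008 = 0.7385 g
Ratios (÷ 0.4579): C 1.000, H 1.600
×5: C 5.00, H 8.00 → C5H8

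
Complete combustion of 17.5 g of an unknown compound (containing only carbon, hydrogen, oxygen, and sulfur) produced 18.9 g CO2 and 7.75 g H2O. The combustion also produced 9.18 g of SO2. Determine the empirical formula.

mol C = 18.9 / 44.01 = 0.4294; mass C = 0.4294 × 12.01 = 5.158 g
mol H = 2 × (7.75 / 18.02) = 0.8602; mass H = 0.8602 × 1.008 = 0.8670 g
mol S = 9.18 / 64.07 = 0.1433; mass S = 4.595 g
mass O = 17.5 − (10.62) = 6.880 g → mol O = 0.4300
Smallest is S at 0.1433 mol; normalising gives C 2.997, H 6.003, O 3.001, S 1.000
→ C3H6O3S

C3H6O3S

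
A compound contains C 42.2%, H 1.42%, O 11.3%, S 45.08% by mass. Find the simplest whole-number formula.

C5H2OS2

Assume 100 g: 42.2 g C, 1.42 g H, 11.3 g O, 45.08 g S.
Moles — C: 42.2 / 12.01 = 3.514 mol; H: 1.42 / 1.008 = 1.409 mol; O: 11.3 / 16.00 = 0.7063 mol; S: 45.08 / 32.07 = 1.406 mol
Ratios (÷ 0.7063): C 4.975, H 1.995, O 1.000, S 1.990
→ C5H2OS2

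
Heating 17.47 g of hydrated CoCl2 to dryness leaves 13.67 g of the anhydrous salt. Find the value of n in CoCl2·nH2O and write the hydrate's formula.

Mass of water lost = 17.47 − 13.67 = 3.8 g → 3.8 / 18.02 = 0.2109 mol H2O
Molar mass of CoCl2 = 129.83 g/mol → mol CoCl2 = 13.67 / 129.83 = 0.1053
n = 0.2109 / 0.1053 = 2.00 ≈ 2 → CoCl2·2H2O

CoCl2·2H2O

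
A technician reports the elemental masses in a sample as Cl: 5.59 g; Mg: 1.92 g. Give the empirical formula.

Cl2Mg

Cl: 5.59 g ÷ 35.45 g/mol = 0.1577 mol
Mg: 1.92 g ÷ 24.31 g/mol = 0.07898 mol
Smallest is Mg at 0.07898 mol; normalising gives Cl 1.997, Mg 1.000
→ Cl2Mg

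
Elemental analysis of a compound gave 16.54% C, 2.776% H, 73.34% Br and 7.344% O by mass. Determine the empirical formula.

Assume 100 g: 16.54 g C, 2.776 g H, 73.34 g Br, 7.344 g O.
Moles — C: 16.54 / 12.01 = 1.377 mol; H: 2.776 / 1.008 = 2.754 mol; Br: 73.34 / 79.90 = 0.9179 mol; O: 7.344 / 16.00 = 0.459 mol
Divide by the smallest (0.459 mol O): C 3.000, H 6.000, Br 2.000, O 1.000
≈ 3:6:2:1 → C3H6Br2O

C3H6Br2O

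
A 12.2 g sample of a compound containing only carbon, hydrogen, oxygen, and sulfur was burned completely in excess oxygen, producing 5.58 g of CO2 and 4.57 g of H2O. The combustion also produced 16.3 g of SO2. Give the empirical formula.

mol C = 5.58 / 44.01 = 0.1268; mass C = 0.1268 × 12.01 = 1.523 g
mol H = 2 × (4.57 / 18.02) = 0.5072; mass H = 0.5072 × 1.008 = 0.5113 g
mol S = 16.3 / 64.07 = 0.2544; mass S = 8.159 g
mass O = 12.2 − (10.19) = 2.007 g → mol O = 0.1254
Smallest is O at 0.1254 mol; normalising gives C 1.011, H 4.043, O 1.000, S 2.028
→ CH4OS2

CH4OS2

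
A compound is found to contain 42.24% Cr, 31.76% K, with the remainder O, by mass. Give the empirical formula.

Assume 100 g: 42.24 g Cr, 31.76 g K, 26 g O.
n(Cr) = 42.24/52.00 = 0.8123, n(K) = 31.76/39.10 = 0.8123, n(O) = 26/16.00 = 1.625
Ratios (÷ 0.8123): Cr 1.000, K 1.000, O 2.001
Ratio ≈ 1:1:2, so the empirical formula is CrKO2

CrKO2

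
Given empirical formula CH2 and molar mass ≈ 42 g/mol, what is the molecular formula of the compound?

Empirical-formula mass = 14.03 g/mol
n = 42 / 14.03 = 2.99 ≈ 3
Molecular formula = (CH2)3 = C3H6

C3H6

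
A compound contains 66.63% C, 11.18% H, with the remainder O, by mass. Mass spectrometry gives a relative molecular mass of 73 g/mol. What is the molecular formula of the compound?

C4H8O

Assume 100 g: 66.63 g C, 11.18 g H, 22.19 g O.
C: 66.63 g ÷ 12.01 g/mol = 5.548 mol
H: 11.18 g ÷ 1.008 g/mol = 11.09 mol
O: 22.19 g ÷ 16.00 g/mol = 1.387 mol
Smallest is O at 1.387 mol; normalising gives C 4.000, H 7.997, O 1.000
→ C4H8O
Empirical-formula mass = 72.10 g/mol
n = 73 / 72.10 = 1.01 ≈ 1
Molecular formula = empirical formula = C4H8O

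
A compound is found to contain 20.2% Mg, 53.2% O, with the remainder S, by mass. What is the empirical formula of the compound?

MgO4S

Assume 100 g: 20.2 g Mg, 53.2 g O, 26.6 g S.
Moles — Mg: 20.2 / 24.31 = 0.8309 mol; O: 53.2 / 16.00 = 3.325 mol; S: 26.6 / 32.07 = 0.8294 mol
Smallest is S at 0.8294 mol; normalising gives Mg 1.002, O 4.009, S 1.000
→ MgO4S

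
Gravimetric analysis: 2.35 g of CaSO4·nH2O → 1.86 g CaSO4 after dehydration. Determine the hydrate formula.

Mass of water lost = 2.35 − 1.86 = 0.49 g → 0.49 / 18.02 = 0.02719 mol H2O
Molar mass of CaSO4 = 136.15 g/mol → mol CaSO4 = 1.86 / 136.15 = 0.01366
n = 0.02719 / 0.01366 = 1.99 ≈ 2 → CaSO4·2H2O

CaSO4·2H2O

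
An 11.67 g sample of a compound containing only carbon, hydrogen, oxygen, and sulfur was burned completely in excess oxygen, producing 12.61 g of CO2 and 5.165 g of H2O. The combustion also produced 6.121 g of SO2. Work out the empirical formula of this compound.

C3H6O3S

mol C = 12.61 / 44.01 = 0.2865; mass C = 0.2865 × 12.01 = 3.441 g
mol H = 2 × (5.165 / 18.02) = 0.5733; mass H = 0.5733 × 1.008 = 0.5778 g
mol S = 6.121 / 64.07 = 0.09554; mass S = 3.064 g
mass O = 11.67 − (7.083) = 4.587 g → mol O = 0.2867
Ratios (÷ 0.09554): C 2.999, H 6.000, O 3.001, S 1.000
→ C3H6O3S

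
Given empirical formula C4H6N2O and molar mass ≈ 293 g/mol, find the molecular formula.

Empirical-formula mass = 98.11 g/mol
n = 293 / 98.11 = 2.99 ≈ 3
Molecular formula = (C4H6N2O)3 = C12H18N6O3

C12H18N6O3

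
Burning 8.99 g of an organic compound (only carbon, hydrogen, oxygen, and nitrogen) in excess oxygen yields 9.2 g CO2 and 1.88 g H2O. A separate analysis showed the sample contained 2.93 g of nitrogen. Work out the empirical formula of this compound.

mol C = 9.2 / 44.01 = 0.2090; mass C = 0.2090 × 12.01 = 2.511 g
mol H = 2 × (1.88 / 18.02) = 0.2087; mass H = 0.2087 × 1.008 = 0.2103 g
mol N = 2.93 / 14.01 = 0.2091
mass O = 8.99 − (5.651) = 3.339 g → mol O = 0.2087
Divide by the smallest (0.2087 mol H): C 1.002, H 1.000, N 1.002, O 1.000
→ CHNO

CHNO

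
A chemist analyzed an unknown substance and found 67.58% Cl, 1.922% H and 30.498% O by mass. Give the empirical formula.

ClHO

Assume 100 g: 67.58 g Cl, 1.922 g H, 30.498 g O.
Cl: 67.58 g ÷ 35.45 g/mol = 1.906 mol
H: 1.922 g ÷ 1.008 g/mol = 1.907 mol
O: 30.498 g ÷ 16.00 g/mol = 1.906 mol
Smallest is O at 1.906 mol; normalising gives Cl 1.000, H 1.000, O 1.000
≈ 1:1:1 → ClHO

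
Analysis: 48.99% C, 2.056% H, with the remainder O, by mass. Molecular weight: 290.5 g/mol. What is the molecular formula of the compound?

Assume 100 g: 48.99 g C, 2.056 g H, 48.954 g O.
C: 48.99 g ÷ 12.01 g/mol = 4.079 mol
H: 2.056 g ÷ 1.008 g/mol = 2.04 mol
O: 48.954 g ÷ 16.00 g/mol = 3.06 mol
Divide by the smallest (2.04 mol H): C 2.000, H 1.000, O 1.500
Multiply by 2: C 4.00, H 2.00, O 3.00 → C4H2O3
Empirical-formula mass = 98.06 g/mol
n = 290.5 / 98.06 = 2.96 ≈ 3
Molecular formula = (C4H2O3)×3 = C12H6O9

C12H6O9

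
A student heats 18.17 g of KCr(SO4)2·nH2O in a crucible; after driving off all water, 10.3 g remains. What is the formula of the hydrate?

KCr(SO4)2·12H2O

Mass of water lost = 18.17 − 10.3 = 7.87 g → 7.87 / 18.02 = 0.4367 mol H2O
Molar mass of KCr(SO4)2 = 283.24 g/mol → mol KCr(SO4)2 = 10.3 / 283.24 = 0.03636
n = 0.4367 / 0.03636 = 12.01 ≈ 12 → KCr(SO4)2·12H2O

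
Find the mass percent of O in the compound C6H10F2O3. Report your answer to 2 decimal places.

28.55%

Molar mass = 6(12.01) + 10(1.008) + 2(19.00) + 3(16.00) = 168.140 g/mol
Mass of O per mole = 3 × 16.00 = 48.000 g
% O = 48.000 / 168.140 × 100 = 28.55%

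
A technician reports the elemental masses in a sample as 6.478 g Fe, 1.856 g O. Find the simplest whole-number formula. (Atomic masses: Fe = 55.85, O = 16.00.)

Fe: 6.478 g ÷ 55.85 g/mol = 0.116 mol
O: 1.856 g ÷ 16.00 g/mol = 0.116 mol
Ratios (÷ 0.116): Fe 1.000, O 1.000
≈ 1:1 → FeO

FeO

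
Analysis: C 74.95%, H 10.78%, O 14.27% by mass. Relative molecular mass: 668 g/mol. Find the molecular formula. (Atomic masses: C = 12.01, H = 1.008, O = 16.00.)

C42H72O6

Assume 100 g: 74.95 g C, 10.78 g H, 14.27 g O.
n(C) = 74.95/12.01 = 6.241, n(H) = 10.78/1.008 = 10.69, n(O) = 14.27/16.00 = 0.8919
Divide by the smallest (0.8919 mol O): C 6.997, H 11.991, O 1.000
→ C7H12O
Empirical-formula mass = 112.17 g/mol
n = 668 / 112.17 = 5.96 ≈ 6
Molecular formula = (C7H12O)×6 = C42H72O6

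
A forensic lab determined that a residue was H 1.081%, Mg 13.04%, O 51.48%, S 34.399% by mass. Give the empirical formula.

Assume 100 g: 1.081 g H, 13.04 g Mg, 51.48 g O, 34.399 g S.
Moles — H: 1.081 / 1.008 = 1.072 mol; Mg: 13.04 / 24.31 = 0.5364 mol; O: 51.48 / 16.00 = 3.217 mol; S: 34.399 / 32.07 = 1.073 mol
Ratios (÷ 0.5364): H 1.999, Mg 1.000, O 5.998, S 2.000
Ratio ≈ 2:1:6:2, so the empirical formula is H2MgO6S2

H2MgO6S2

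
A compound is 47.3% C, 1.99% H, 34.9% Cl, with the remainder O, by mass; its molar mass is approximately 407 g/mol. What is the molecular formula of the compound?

C16H8Cl4O4

Assume 100 g: 47.3 g C, 1.99 g H, 34.9 g Cl, 15.81 g O.
n(C) = 47.3/12.01 = 3.938, n(H) = 1.99/1.008 = 1.974, n(Cl) = 34.9/35.45 = 0.9845, n(O) = 15.81/16.00 = 0.9881
Ratios (÷ 0.9845): C 4.000, H 2.005, Cl 1.000, O 1.004
≈ 4:2:1:1 → C4H2ClO
Empirical-formula mass = 101.51 g/mol
n = 407 / 101.51 = 4.01 ≈ 4
Molecular formula = (C4H2ClO)×4 = C16H8Cl4O4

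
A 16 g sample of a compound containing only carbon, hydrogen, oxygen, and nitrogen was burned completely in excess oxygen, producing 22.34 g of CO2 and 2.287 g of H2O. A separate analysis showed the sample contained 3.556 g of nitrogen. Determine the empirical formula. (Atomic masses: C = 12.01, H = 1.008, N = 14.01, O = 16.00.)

C4H2N2O3

mol C = 22.34 / 44.01 = 0.5076; mass C = 0.5076 × 12.01 = 6.096 g
mol H = 2 × (2.287 / 18.02) = 0.2538; mass H = 0.2538 × 1.008 = 0.2559 g
mol N = 3.556 / 14.01 = 0.2538
mass O = 16 − (9.908) = 6.092 g → mol O = 0.3807
Divide by the smallest (0.2538 mol N): C 2.000, H 1.000, N 1.000, O 1.500
Scaling by 2: C 4.00, H 2.00, N 2.00, O 3.00 → C4H2N2O3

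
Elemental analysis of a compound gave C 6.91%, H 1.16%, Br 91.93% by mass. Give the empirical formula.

Assume 100 g: 6.91 g C, 1.16 g H, 91.93 g Br.
Moles — C: 6.91 / 12.01 = 0.5754 mol; H: 1.16 / 1.008 = 1.151 mol; Br: 91.93 / 79.90 = 1.151 mol
Divide by the smallest (0.5754 mol C): C 1.000, H 2.000, Br 2.000
Ratio ≈ 1:2:2, so the empirical formula is CH2Br2

CH2Br2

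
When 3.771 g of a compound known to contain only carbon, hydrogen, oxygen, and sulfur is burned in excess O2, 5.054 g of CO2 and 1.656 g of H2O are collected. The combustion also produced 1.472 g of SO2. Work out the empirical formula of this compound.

C5H8O4S

mol C = 5.054 / 44.01 = 0.1148; mass C = 0.1148 × 12.01 = 1.379 g
mol H = 2 × (1.656 / 18.02) = 0.1838; mass H = 0.1838 × 1.008 = 0.1853 g
mol S = 1.472 / 64.07 = 0.02297; mass S = 0.7368 g
mass O = 3.771 − (2.301) = 1.470 g → mol O = 0.09186
Divide by the smallest (0.02297 mol S): C 4.998, H 8.000, O 3.998, S 1.000
≈ 5:8:4:1 → C5H8O4S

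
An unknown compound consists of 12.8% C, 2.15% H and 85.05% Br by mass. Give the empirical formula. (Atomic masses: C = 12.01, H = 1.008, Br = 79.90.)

Assume 100 g: 12.8 g C, 2.15 g H, 85.05 g Br.
n(C) = 12.8/12.01 = 1.066, n(H) = 2.15/1.008 = 2.133, n(Br) = 85.05/79.90 = 1.064
Divide by the smallest (1.064 mol Br): C 1.001, H 2.004, Br 1.000
Ratio ≈ 1:2:1, so the empirical formula is CH2Br

CH2Br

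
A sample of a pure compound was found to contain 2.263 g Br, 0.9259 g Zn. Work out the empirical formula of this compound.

Br2Zn

Br: 2.263 g ÷ 79.90 g/mol = 0.02832 mol
Zn: 0.9259 g ÷ 65.38 g/mol = 0.01416 mol
Ratios (÷ 0.01416): Br 2.000, Zn 1.000
≈ 2:1 → Br2Zn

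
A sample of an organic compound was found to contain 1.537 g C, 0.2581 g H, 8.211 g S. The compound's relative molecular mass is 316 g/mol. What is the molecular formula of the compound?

Moles — C: 1.537 / 12.01 = 0.128 mol; H: 0.2581 / 1.008 = 0.2561 mol; S: 8.211 / 32.07 = 0.256 mol
Ratios (÷ 0.128): C 1.000, H 2.001, S 2.001
≈ 1:2:2 → CH2S2
Empirical-formula mass = 78.17 g/mol
n = 316 / 78.17 = 4.04 ≈ 4
Molecular formula = (CH2S2)×4 = C4H8S8

C4H8S8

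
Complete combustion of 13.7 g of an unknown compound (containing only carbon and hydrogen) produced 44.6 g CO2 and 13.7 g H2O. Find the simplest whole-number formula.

mol C = 44.6 / 44.01 = 1.013; mass C = 1.013 × 12.01 = 12.17 g
mol H = 2 × (13.7 / 18.02) = 1.521; mass H = 1.521 × 1.008 = 1.533 g
Smallest is C at 1.013 mol; normalising gives C 1.000, H 1.500
Multiply by 2: C 2.00, H 3.00 → C2H3

C2H3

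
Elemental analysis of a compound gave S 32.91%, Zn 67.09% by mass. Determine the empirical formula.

Assume 100 g: 32.91 g S, 67.09 g Zn.
S: 32.91 g ÷ 32.07 g/mol = 1.026 mol
Zn: 67.09 g ÷ 65.38 g/mol = 1.026 mol
Ratios (÷ 1.026): S 1.000, Zn 1.000
Ratio ≈ 1:1, so the empirical formula is SZn

SZn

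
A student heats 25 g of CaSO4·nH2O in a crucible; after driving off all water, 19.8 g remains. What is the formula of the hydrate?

Mass of water lost = 25 − 19.8 = 5.2 g → 5.2 / 18.02 = 0.2886 mol H2O
Molar mass of CaSO4 = 136.15 g/mol → mol CaSO4 = 19.8 / 136.15 = 0.1454
n = 0.2886 / 0.1454 = 1.98 ≈ 2 → CaSO4·2H2O

CaSO4·2H2O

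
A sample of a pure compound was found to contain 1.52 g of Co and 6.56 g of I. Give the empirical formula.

CoI2

Co: 1.52 g ÷ 58.93 g/mol = 0.02579 mol
I: 6.56 g ÷ 126.90 g/mol = 0.05169 mol
Ratios (÷ 0.02579): Co 1.000, I 2.004
≈ 1:2 → CoI2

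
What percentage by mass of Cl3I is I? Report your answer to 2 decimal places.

54.41%

Molar mass = 3(35.45) + 1(126.90) = 233.250 g/mol
Mass of I per mole = 1 × 126.90 = 126.900 g
% I = 126.900 / 233.250 × 100 = 54.41%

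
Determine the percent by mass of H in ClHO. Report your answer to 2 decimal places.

1.92%

Molar mass = 1(35.45) + 1(1.008) + 1(16.00) = 52.458 g/mol
Mass of H per mole = 1 × 1.008 = 1.008 g
% H = 1.008 / 52.458 × 100 = 1.92%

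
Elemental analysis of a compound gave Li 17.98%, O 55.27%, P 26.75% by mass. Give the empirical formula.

Li3O4P

Assume 100 g: 17.98 g Li, 55.27 g O, 26.75 g P.
n(Li) = 17.98/6.94 = 2.591, n(O) = 55.27/16.00 = 3.454, n(P) = 26.75/30.97 = 0.8637
Ratios (÷ 0.8637): Li 2.999, O 3.999, P 1.000
→ Li3O4P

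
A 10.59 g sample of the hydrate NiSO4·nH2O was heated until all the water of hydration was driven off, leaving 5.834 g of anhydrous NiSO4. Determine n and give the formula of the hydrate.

NiSO4·7H2O

Mass of water lost = 10.59 − 5.834 = 4.756 g → 4.756 / 18.02 = 0.2639 mol H2O
Molar mass of NiSO4 = 154.76 g/mol → mol NiSO4 = 5.834 / 154.76 = 0.0377
n = 0.2639 / 0.0377 = 7.00 ≈ 7 → NiSO4·7H2O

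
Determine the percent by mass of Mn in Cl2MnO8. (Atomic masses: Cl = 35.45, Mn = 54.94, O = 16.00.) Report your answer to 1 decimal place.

21.6%

Molar mass = 2(35.45) + 1(54.94) + 8(16.00) = 253.840 g/mol
Mass of Mn per mole = 1 × 54.94 = 54.940 g
% Mn = 54.940 / 253.840 × 100 = 21.6%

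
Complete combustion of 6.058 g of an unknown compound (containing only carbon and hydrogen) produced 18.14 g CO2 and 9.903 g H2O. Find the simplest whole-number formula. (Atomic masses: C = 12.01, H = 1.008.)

mol C = 18.14 / 44.01 = 0.4122; mass C = 0.4122 × 12.01 = 4.950 g
mol H = 2 × (9.903 / 18.02) = 1.099; mass H = 1.099 × 1.008 = 1.108 g
Ratios (÷ 0.4122): C 1.000, H 2.667
×3: C 3.00, H 8.00 → C3H8

C3H8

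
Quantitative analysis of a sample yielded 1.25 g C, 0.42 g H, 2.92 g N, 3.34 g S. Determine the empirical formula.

n(C) = 1.25/12.01 = 0.1041, n(H) = 0.42/1.008 = 0.4167, n(N) = 2.92/14.01 = 0.2084, n(S) = 3.34/32.07 = 0.1041
Smallest is C at 0.1041 mol; normalising gives C 1.000, H 4.003, N 2.003, S 1.001
≈ 1:4:2:1 → CH4N2S

CH4N2S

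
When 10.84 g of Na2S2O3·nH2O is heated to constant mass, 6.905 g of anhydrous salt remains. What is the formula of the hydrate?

Na2S2O3·5H2O

Mass of water lost = 10.84 − 6.905 = 3.935 g → 3.935 / 18.02 = 0.2184 mol H2O
Molar mass of Na2S2O3 = 158.12 g/mol → mol Na2S2O3 = 6.905 / 158.12 = 0.04367
n = 0.2184 / 0.04367 = 5.00 ≈ 5 → Na2S2O3·5H2O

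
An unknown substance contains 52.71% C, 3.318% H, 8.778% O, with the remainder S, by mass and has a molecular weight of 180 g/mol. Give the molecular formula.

C8H6OS2

Assume 100 g: 52.71 g C, 3.318 g H, 8.778 g O, 35.194 g S.
C: 52.71 g ÷ 12.01 g/mol = 4.389 mol
H: 3.318 g ÷ 1.008 g/mol = 3.292 mol
O: 8.778 g ÷ 16.00 g/mol = 0.5486 mol
S: 35.194 g ÷ 32.07 g/mol = 1.097 mol
Divide by the smallest (0.5486 mol O): C 8.000, H 6.000, O 1.000, S 2.000
Ratio ≈ 8:6:1:2, so the empirical formula is C8H6OS2
Empirical-formula mass = 182.27 g/mol
n = 180 / 182.27 = 0.99 ≈ 1
Molecular formula = empirical formula = C8H6OS2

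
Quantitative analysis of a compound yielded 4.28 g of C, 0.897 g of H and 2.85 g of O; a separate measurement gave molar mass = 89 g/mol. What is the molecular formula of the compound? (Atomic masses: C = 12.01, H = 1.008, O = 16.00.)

C4H10O2

n(C) = 4.28/12.01 = 0.3564, n(H) = 0.897/1.008 = 0.8899, n(O) = 2.85/16.00 = 0.1781
Divide by the smallest (0.1781 mol O): C 2.001, H 4.996, O 1.000
Ratio ≈ 2:5:1, so the empirical formula is C2H5O
Empirical-formula mass = 45.06 g/mol
n = 89 / 45.06 = 1.98 ≈ 2
Molecular formula = (C2H5O)×2 = C4H10O2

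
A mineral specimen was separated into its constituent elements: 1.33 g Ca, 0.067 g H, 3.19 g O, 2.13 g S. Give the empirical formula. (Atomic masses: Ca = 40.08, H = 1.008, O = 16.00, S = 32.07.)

Ca: 1.33 g ÷ 40.08 g/mol = 0.03318 mol
H: 0.067 g ÷ 1.008 g/mol = 0.06647 mol
O: 3.19 g ÷ 16.00 g/mol = 0.1994 mol
S: 2.13 g ÷ 32.07 g/mol = 0.06642 mol
Divide by the smallest (0.03318 mol Ca): Ca 1.000, H 2.003, O 6.008, S 2.002
≈ 1:2:6:2 → CaH2O6S2

CaH2O6S2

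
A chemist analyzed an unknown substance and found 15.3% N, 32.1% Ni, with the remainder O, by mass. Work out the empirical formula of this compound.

N2NiO6

Assume 100 g: 15.3 g N, 32.1 g Ni, 52.6 g O.
n(N) = 15.3/14.01 = 1.092, n(Ni) = 32.1/58.69 = 0.5469, n(O) = 52.6/16.00 = 3.288
Divide by the smallest (0.5469 mol Ni): N 1.997, Ni 1.000, O 6.011
≈ 2:1:6 → N2NiO6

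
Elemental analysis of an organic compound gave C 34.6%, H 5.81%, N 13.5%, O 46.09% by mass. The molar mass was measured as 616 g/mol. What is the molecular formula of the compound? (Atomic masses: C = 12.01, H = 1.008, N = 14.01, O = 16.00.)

Assume 100 g: 34.6 g C, 5.81 g H, 13.5 g N, 46.09 g O.
Moles — C: 34.6 / 12.01 = 2.881 mol; H: 5.81 / 1.008 = 5.764 mol; N: 13.5 / 14.01 = 0.9636 mol; O: 46.09 / 16.00 = 2.881 mol
Smallest is N at 0.9636 mol; normalising gives C 2.990, H 5.982, N 1.000, O 2.989
Ratio ≈ 3:6:1:3, so the empirical formula is C3H6NO3
Empirical-formula mass = 104.09 g/mol
n = 616 / 104.09 = 5.92 ≈ 6
Molecular formula = (C3H6NO3)×6 = C18H36N6O18

C18H36N6O18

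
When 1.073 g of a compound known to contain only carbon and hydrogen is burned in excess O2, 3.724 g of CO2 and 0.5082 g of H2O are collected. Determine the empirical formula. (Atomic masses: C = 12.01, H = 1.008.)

C3H2

mol C = 3.724 / 44.01 = 0.08462; mass C = 0.08462 × 12.01 = 1.016 g
mol H = 2 × (0.5082 / 18.02) = 0.05640; mass H = 0.05640 × 1.008 = 0.05686 g
Divide by the smallest (0.0564 mol H): C 1.500, H 1.000
×2: C 3.00, H 2.00 → C3H2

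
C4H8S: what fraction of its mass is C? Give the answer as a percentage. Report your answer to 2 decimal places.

54.48%

Molar mass = 4(12.01) + 8(1.008) + 1(32.07) = 88.174 g/mol
Mass of C per mole = 4 × 12.01 = 48.040 g
% C = 48.040 / 88.174 × 100 = 54.48%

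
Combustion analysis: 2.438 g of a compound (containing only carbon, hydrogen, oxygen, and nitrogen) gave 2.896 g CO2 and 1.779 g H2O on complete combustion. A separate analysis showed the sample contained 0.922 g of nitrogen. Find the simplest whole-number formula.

mol C = 2.896 / 44.01 = 0.06580; mass C = 0.06580 × 12.01 = 0.7903 g
mol H = 2 × (1.779 / 18.02) = 0.1974; mass H = 0.1974 × 1.008 = 0.1990 g
mol N = 0.922 / 14.01 = 0.06581
mass O = 2.438 − (1.911) = 0.5267 g → mol O = 0.03292
Smallest is O at 0.03292 mol; normalising gives C 1.999, H 5.998, N 1.999, O 1.000
Ratio ≈ 2:6:2:1, so the empirical formula is C2H6N2O

C2H6N2O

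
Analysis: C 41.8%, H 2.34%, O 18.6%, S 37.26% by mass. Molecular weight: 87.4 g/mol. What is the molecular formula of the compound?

Assume 100 g: 41.8 g C, 2.34 g H, 18.6 g O, 37.26 g S.
C: 41.8 g ÷ 12.01 g/mol = 3.48 mol
H: 2.34 g ÷ 1.008 g/mol = 2.321 mol
O: 18.6 g ÷ 16.00 g/mol = 1.163 mol
S: 37.26 g ÷ 32.07 g/mol = 1.162 mol
Smallest is S at 1.162 mol; normalising gives C 2.996, H 1.998, O 1.001, S 1.000
≈ 3:2:1:1 → C3H2OS
Empirical-formula mass = 86.12 g/mol
n = 87.4 / 86.12 = 1.01 ≈ 1
Molecular formula = empirical formula = C3H2OS

C3H2OS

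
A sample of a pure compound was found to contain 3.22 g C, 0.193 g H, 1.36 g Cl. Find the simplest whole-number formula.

C: 3.22 g ÷ 12.01 g/mol = 0.2681 mol
H: 0.193 g ÷ 1.008 g/mol = 0.1915 mol
Cl: 1.36 g ÷ 35.45 g/mol = 0.03836 mol
Smallest is Cl at 0.03836 mol; normalising gives C 6.989, H 4.991, Cl 1.000
→ C7H5Cl

C7H5Cl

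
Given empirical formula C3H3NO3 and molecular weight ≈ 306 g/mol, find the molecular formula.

C9H9N3O9

Empirical-formula mass = 101.06 g/mol
n = 306 / 101.06 = 3.03 ≈ 3
Molecular formula = (C3H3NO3)3 = C9H9N3O9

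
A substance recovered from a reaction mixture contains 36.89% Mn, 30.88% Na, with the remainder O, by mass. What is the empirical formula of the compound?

Assume 100 g: 36.89 g Mn, 30.88 g Na, 32.23 g O.
n(Mn) = 36.89/54.94 = 0.6715, n(Na) = 30.88/22.99 = 1.343, n(O) = 32.23/16.00 = 2.014
Ratios (÷ 0.6715): Mn 1.000, Na 2.000, O 3.000
→ MnNa2O3

MnNa2O3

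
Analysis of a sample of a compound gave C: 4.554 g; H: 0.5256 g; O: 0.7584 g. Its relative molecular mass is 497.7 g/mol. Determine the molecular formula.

C32H44O4

n(C) = 4.554/12.01 = 0.3792, n(H) = 0.5256/1.008 = 0.5214, n(O) = 0.7584/16.00 = 0.0474
Divide by the smallest (0.0474 mol O): C 8.000, H 11.001, O 1.000
→ C8H11O
Empirical-formula mass = 123.17 g/mol
n = 497.7 / 123.17 = 4.04 ≈ 4
Molecular formula = (C8H11O)×4 = C32H44O4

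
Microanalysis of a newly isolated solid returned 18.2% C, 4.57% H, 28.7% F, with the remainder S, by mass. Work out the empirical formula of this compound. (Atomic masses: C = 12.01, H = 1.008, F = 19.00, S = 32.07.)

CH3FS

Assume 100 g: 18.2 g C, 4.57 g H, 28.7 g F, 48.53 g S.
Moles — C: 18.2 / 12.01 = 1.515 mol; H: 4.57 / 1.008 = 4.534 mol; F: 28.7 / 19.00 = 1.511 mol; S: 48.53 / 32.07 = 1.513 mol
Ratios (÷ 1.511): C 1.003, H 3.001, F 1.000, S 1.002
→ CH3FS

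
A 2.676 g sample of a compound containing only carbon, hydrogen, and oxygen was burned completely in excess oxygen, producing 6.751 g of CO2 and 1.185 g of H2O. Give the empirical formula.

mol C = 6.751 / 44.01 = 0.1534; mass C = 0.1534 × 12.01 = 1.842 g
mol H = 2 × (1.185 / 18.02) = 0.1315; mass H = 0.1315 × 1.008 = 0.1326 g
mass O = 2.676 − (1.975) = 0.7011 g → mol O = 0.04382
Divide by the smallest (0.04382 mol O): C 3.501, H 3.001, O 1.000
Scaling by 2: C 7.00, H 6.00, O 2.00 → C7H6O2

C7H6O2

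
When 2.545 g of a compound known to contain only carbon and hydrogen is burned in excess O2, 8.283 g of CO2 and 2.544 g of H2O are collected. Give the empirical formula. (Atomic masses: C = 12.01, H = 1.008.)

C2H3

mol C = 8.283 / 44.01 = 0.1882; mass C = 0.1882 × 12.01 = 2.260 g
mol H = 2 × (2.544 / 18.02) = 0.2824; mass H = 0.2824 × 1.008 = 0.2846 g
Ratios (÷ 0.1882): C 1.000, H 1.500
Scaling by 2: C 2.00, H 3.00 → C2H3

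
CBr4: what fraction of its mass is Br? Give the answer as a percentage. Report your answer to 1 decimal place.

96.4%

Molar mass = 1(12.01) + 4(79.90) = 331.610 g/mol
Mass of Br per mole = 4 × 79.90 = 319.600 g
% Br = 319.600 / 331.610 × 100 = 96.4%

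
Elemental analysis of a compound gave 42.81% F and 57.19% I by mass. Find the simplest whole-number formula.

Assume 100 g: 42.81 g F, 57.19 g I.
Moles — F: 42.81 / 19.00 = 2.253 mol; I: 57.19 / 126.90 = 0.4507 mol
Divide by the smallest (0.4507 mol I): F 5.000, I 1.000
→ F5I

F5I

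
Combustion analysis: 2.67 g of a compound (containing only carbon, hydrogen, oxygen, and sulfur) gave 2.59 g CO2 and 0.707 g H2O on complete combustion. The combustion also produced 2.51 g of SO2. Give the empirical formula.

C3H4O2S2

mol C = 2.59 / 44.01 = 0.05885; mass C = 0.05885 × 12.01 = 0.7068 g
mol H = 2 × (0.707 / 18.02) = 0.07847; mass H = 0.07847 × 1.008 = 0.07910 g
mol S = 2.51 / 64.07 = 0.03918; mass S = 1.256 g
mass O = 2.67 − (2.042) = 0.6277 g → mol O = 0.03923
Divide by the smallest (0.03918 mol S): C 1.502, H 2.003, O 1.001, S 1.000
Multiply by 2: C 3.00, H 4.01, O 2.00, S 2.00 → C3H4O2S2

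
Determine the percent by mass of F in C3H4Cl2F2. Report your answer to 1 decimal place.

25.5%

Molar mass = 3(12.01) + 4(1.008) + 2(35.45) + 2(19.00) = 148.962 g/mol
Mass of F per mole = 2 × 19.00 = 38.000 g
% F = 38.000 / 148.962 × 100 = 25.5%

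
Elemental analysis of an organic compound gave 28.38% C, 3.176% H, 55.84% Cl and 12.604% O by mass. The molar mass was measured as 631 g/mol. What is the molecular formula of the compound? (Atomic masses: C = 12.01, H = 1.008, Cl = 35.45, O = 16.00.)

C15H20Cl10O5

Assume 100 g: 28.38 g C, 3.176 g H, 55.84 g Cl, 12.604 g O.
n(C) = 28.38/12.01 = 2.363, n(H) = 3.176/1.008 = 3.151, n(Cl) = 55.84/35.45 = 1.575, n(O) = 12.604/16.00 = 0.7877
Smallest is O at 0.7877 mol; normalising gives C 3.000, H 4.000, Cl 2.000, O 1.000
Ratio ≈ 3:4:2:1, so the empirical formula is C3H4Cl2O
Empirical-formula mass = 126.96 g/mol
n = 631 / 126.96 = 4.97 ≈ 5
Molecular formula = (C3H4Cl2O)×5 = C15H20Cl10O5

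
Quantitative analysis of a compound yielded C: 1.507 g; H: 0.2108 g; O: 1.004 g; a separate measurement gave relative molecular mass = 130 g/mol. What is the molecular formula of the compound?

C: 1.507 g ÷ 12.01 g/mol = 0.1255 mol
H: 0.2108 g ÷ 1.008 g/mol = 0.2091 mol
O: 1.004 g ÷ 16.00 g/mol = 0.06275 mol
Ratios (÷ 0.06275): C 2.000, H 3.333, O 1.000
Scaling by 3: C 6.00, H 10.00, O 3.00 → C6H10O3
Empirical-formula mass = 130.14 g/mol
n = 130 / 130.14 = 1.00 ≈ 1
Molecular formula = empirical formula = C6H10O3

C6H10O3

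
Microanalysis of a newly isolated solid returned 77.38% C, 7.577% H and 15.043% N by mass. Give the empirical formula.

C6H7N

Assume 100 g: 77.38 g C, 7.577 g H, 15.043 g N.
n(C) = 77.38/12.01 = 6.443, n(H) = 7.577/1.008 = 7.517, n(N) = 15.043/14.01 = 1.074
Smallest is N at 1.074 mol; normalising gives C 6.001, H 7.001, N 1.000
→ C6H7N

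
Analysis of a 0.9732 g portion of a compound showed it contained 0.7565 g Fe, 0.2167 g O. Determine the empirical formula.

Moles — Fe: 0.7565 / 55.85 = 0.01355 mol; O: 0.2167 / 16.00 = 0.01354 mol
Ratios (÷ 0.01354): Fe 1.000, O 1.000
Ratio ≈ 1:1, so the empirical formula is FeO

FeO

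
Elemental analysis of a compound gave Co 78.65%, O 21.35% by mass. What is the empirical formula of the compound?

CoO

Assume 100 g: 78.65 g Co, 21.35 g O.
Co: 78.65 g ÷ 58.93 g/mol = 1.335 mol
O: 21.35 g ÷ 16.00 g/mol = 1.334 mol
Divide by the smallest (1.334 mol O): Co 1.000, O 1.000
→ CoO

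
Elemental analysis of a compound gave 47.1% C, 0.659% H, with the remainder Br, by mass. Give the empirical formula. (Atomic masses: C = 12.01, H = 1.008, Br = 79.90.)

Assume 100 g: 47.1 g C, 0.659 g H, 52.24 g Br.
C: 47.1 g ÷ 12.01 g/mol = 3.922 mol
H: 0.659 g ÷ 1.008 g/mol = 0.6538 mol
Br: 52.24 g ÷ 79.90 g/mol = 0.6538 mol
Ratios (÷ 0.6538): C 5.999, H 1.000, Br 1.000
→ C6HBr

C6HBr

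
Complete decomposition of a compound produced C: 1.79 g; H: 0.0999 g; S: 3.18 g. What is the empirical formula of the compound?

C3H2S2

C: 1.79 g ÷ 12.01 g/mol = 0.149 mol
H: 0.0999 g ÷ 1.008 g/mol = 0.09911 mol
S: 3.18 g ÷ 32.07 g/mol = 0.09916 mol
Divide by the smallest (0.09911 mol H): C 1.504, H 1.000, S 1.001
Scaling by 2: C 3.01, H 2.00, S 2.00 → C3H2S2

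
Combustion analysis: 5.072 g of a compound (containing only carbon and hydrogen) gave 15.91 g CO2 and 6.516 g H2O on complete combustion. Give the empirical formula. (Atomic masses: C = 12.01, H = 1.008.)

mol C = 15.91 / 44.01 = 0.3615; mass C = 0.3615 × 12.01 = 4.342 g
mol H = 2 × (6.516 / 18.02) = 0.7232; mass H = 0.7232 × 1.008 = 0.7290 g
Divide by the smallest (0.3615 mol C): C 1.000, H 2.000
Ratio ≈ 1:2, so the empirical formula is CH2

CH2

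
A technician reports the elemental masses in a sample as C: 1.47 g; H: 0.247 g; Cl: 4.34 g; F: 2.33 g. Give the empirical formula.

CH2ClF

n(C) = 1.47/12.01 = 0.1224, n(H) = 0.247/1.008 = 0.245, n(Cl) = 4.34/35.45 = 0.1224, n(F) = 2.33/19.00 = 0.1226
Smallest is C at 0.1224 mol; normalising gives C 1.000, H 2.002, Cl 1.000, F 1.002
Ratio ≈ 1:2:1:1, so the empirical formula is CH2ClF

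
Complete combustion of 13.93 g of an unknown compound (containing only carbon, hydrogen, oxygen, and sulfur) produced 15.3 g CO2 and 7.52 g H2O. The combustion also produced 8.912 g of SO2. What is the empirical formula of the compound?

mol C = 15.3 / 44.01 = 0.3476; mass C = 0.3476 × 12.01 = 4.175 g
mol H = 2 × (7.52 / 18.02) = 0.8346; mass H = 0.8346 × 1.008 = 0.8413 g
mol S = 8.912 / 64.07 = 0.1391; mass S = 4.461 g
mass O = 13.93 − (9.477) = 4.453 g → mol O = 0.2783
Divide by the smallest (0.1391 mol S): C 2.499, H 6.000, O 2.001, S 1.000
Multiply by 2: C 5.00, H 12.00, O 4.00, S 2.00 → C5H12O4S2

C5H12O4S2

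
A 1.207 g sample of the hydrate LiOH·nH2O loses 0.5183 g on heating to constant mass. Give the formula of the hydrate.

Mass of anhydrous LiOH = 1.207 − 0.5183 = 0.6887 g
mol H2O = 0.5183 / 18.02 = 0.02876
Molar mass of LiOH = 23.95 g/mol → mol LiOH = 0.6887 / 23.95 = 0.02876
n = 0.02876 / 0.02876 = 1.00 ≈ 1 → LiOH·H2O

LiOH·H2O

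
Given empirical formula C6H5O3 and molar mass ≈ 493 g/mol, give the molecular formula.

C24H20O12

Empirical-formula mass = 125.10 g/mol
n = 493 / 125.10 = 3.94 ≈ 4
Molecular formula = (C6H5O3)4 = C24H20O12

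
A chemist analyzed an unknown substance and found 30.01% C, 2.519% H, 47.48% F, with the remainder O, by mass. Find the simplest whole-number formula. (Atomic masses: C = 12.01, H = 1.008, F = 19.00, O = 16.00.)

C2H2F2O

Assume 100 g: 30.01 g C, 2.519 g H, 47.48 g F, 19.991 g O.
n(C) = 30.01/12.01 = 2.499, n(H) = 2.519/1.008 = 2.499, n(F) = 47.48/19.00 = 2.499, n(O) = 19.991/16.00 = 1.249
Smallest is O at 1.249 mol; normalising gives C 2.000, H 2.000, F 2.000, O 1.000
Ratio ≈ 2:2:2:1, so the empirical formula is C2H2F2O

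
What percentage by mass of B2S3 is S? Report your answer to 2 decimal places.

Molar mass = 2(10.81) + 3(32.07) = 117.830 g/mol
Mass of S per mole = 3 × 32.07 = 96.210 g
% S = 96.210 / 117.830 × 100 = 81.65%

81.65%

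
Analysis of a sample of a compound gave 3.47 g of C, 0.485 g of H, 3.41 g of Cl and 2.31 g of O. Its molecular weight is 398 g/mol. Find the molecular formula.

C: 3.47 g ÷ 12.01 g/mol = 0.2889 mol
H: 0.485 g ÷ 1.008 g/mol = 0.4812 mol
Cl: 3.41 g ÷ 35.45 g/mol = 0.09619 mol
O: 2.31 g ÷ 16.00 g/mol = 0.1444 mol
Divide by the smallest (0.09619 mol Cl): C 3.004, H 5.002, Cl 1.000, O 1.501
Multiply by 2: C 6.01, H 10.00, Cl 2.00, O 3.00 → C6H10Cl2O3
Empirical-formula mass = 201.04 g/mol
n = 398 / 201.04 = 1.98 ≈ 2
Molecular formula = (C6H10Cl2O3)×2 = C12H20Cl4O6

C12H20Cl4O6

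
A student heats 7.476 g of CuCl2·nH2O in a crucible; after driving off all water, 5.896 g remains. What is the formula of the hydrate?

CuCl2·2H2O

Mass of water lost = 7.476 − 5.896 = 1.58 g → 1.58 / 18.02 = 0.08768 mol H2O
Molar mass of CuCl2 = 134.45 g/mol → mol CuCl2 = 5.896 / 134.45 = 0.04385
n = 0.08768 / 0.04385 = 2.00 ≈ 2 → CuCl2·2H2O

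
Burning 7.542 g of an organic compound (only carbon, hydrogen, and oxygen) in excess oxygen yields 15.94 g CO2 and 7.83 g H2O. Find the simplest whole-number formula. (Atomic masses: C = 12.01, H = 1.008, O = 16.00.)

mol C = 15.94 / 44.01 = 0.3622; mass C = 0.3622 × 12.01 = 4.350 g
mol H = 2 × (7.83 / 18.02) = 0.8690; mass H = 0.8690 × 1.008 = 0.8760 g
mass O = 7.542 − (5.226) = 2.316 g → mol O = 0.1448
Divide by the smallest (0.1448 mol O): C 2.502, H 6.003, O 1.000
Scaling by 2: C 5.00, H 12.01, O 2.00 → C5H12O2

C5H12O2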